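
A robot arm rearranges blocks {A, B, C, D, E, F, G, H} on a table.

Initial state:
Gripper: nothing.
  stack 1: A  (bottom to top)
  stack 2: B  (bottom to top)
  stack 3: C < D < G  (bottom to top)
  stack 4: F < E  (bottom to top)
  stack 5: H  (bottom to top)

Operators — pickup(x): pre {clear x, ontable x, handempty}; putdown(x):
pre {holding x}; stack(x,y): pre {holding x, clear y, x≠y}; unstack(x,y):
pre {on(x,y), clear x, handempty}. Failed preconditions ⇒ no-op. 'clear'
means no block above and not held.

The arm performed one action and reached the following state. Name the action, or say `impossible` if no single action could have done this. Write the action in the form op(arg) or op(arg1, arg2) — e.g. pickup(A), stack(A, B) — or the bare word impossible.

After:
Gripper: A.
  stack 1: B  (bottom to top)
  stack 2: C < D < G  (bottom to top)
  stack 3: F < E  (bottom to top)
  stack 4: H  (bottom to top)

pickup(A)

target: towers=[B; C/D/G; F/E; H] holding=A
     unstack(G, D) → towers=[A; B; C/D; F/E; H] holding=G
         pickup(A) → towers=[B; C/D/G; F/E; H] holding=A  ← match
     unstack(E, F) → towers=[A; B; C/D/G; F; H] holding=E
         pickup(H) → towers=[A; B; C/D/G; F/E] holding=H
         pickup(B) → towers=[A; C/D/G; F/E; H] holding=B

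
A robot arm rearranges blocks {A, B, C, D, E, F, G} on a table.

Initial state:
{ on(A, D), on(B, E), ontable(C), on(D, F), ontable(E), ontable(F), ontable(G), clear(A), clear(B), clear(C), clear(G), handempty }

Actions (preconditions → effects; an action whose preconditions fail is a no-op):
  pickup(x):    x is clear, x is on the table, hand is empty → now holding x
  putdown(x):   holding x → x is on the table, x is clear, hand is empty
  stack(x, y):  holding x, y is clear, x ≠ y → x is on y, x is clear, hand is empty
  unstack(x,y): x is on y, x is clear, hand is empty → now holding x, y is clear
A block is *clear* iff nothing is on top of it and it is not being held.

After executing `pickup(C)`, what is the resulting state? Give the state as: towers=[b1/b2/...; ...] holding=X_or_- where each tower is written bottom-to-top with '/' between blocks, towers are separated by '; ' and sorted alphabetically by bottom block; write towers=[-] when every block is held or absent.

towers=[E/B; F/D/A; G] holding=C

before: towers=[C; E/B; F/D/A; G] holding=-
pre[pickup(C)]: clear(C) ✓, ontable(C) ✓, handempty ✓
all met → apply pickup(C)
after:  towers=[E/B; F/D/A; G] holding=C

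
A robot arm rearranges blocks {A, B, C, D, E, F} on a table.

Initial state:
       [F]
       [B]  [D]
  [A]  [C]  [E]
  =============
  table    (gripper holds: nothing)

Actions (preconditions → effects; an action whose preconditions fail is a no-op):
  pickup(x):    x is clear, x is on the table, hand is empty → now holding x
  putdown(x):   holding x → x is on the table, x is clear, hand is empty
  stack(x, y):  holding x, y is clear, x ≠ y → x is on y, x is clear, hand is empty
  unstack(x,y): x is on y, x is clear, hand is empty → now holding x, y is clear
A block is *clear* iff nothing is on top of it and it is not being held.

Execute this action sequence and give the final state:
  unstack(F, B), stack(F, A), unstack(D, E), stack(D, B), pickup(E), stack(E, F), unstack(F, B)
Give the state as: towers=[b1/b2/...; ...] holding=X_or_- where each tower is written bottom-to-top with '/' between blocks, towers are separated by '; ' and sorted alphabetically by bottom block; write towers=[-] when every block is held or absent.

towers=[A/F/E; C/B/D] holding=-

step 1 (unstack(F, B)): towers=[A; C/B; E/D] holding=F
step 2 (stack(F, A)): towers=[A/F; C/B; E/D] holding=-
step 3 (unstack(D, E)): towers=[A/F; C/B; E] holding=D
step 4 (stack(D, B)): towers=[A/F; C/B/D; E] holding=-
step 5 (pickup(E)): towers=[A/F; C/B/D] holding=E
step 6 (stack(E, F)): towers=[A/F/E; C/B/D] holding=-
step 7 (unstack(F, B)) [no-op]: towers=[A/F/E; C/B/D] holding=-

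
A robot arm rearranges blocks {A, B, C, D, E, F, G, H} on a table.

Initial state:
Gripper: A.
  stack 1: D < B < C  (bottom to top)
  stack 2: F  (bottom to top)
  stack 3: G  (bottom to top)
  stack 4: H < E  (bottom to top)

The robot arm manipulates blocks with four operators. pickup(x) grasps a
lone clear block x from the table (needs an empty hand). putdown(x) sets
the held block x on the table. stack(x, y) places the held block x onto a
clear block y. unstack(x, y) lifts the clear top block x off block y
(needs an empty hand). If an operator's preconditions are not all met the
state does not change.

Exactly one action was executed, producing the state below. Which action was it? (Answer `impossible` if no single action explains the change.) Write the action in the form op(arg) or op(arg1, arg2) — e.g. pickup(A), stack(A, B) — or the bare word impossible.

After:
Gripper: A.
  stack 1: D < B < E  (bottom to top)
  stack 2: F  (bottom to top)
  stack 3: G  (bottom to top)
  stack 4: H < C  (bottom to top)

impossible

target: towers=[D/B/E; F; G; H/C] holding=A
        putdown(A) → towers=[A; D/B/C; F; G; H/E] holding=-
       stack(A, G) → towers=[D/B/C; F; G/A; H/E] holding=-
       stack(A, E) → towers=[D/B/C; F; G; H/E/A] holding=-
       stack(A, F) → towers=[D/B/C; F/A; G; H/E] holding=-
       stack(A, C) → towers=[D/B/C/A; F; G; H/E] holding=-
none of the 5 applicable actions match → impossible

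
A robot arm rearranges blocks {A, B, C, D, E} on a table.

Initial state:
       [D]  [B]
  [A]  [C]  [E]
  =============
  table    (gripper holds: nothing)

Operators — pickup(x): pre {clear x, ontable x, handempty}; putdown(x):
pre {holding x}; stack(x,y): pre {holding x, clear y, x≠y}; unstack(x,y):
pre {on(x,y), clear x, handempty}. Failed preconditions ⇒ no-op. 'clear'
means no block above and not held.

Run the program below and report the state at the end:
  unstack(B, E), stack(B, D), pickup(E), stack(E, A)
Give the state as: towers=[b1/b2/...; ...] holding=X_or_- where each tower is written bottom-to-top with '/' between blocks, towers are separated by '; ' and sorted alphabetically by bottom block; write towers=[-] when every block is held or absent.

towers=[A/E; C/D/B] holding=-

step 1 (unstack(B, E)): towers=[A; C/D; E] holding=B
step 2 (stack(B, D)): towers=[A; C/D/B; E] holding=-
step 3 (pickup(E)): towers=[A; C/D/B] holding=E
step 4 (stack(E, A)): towers=[A/E; C/D/B] holding=-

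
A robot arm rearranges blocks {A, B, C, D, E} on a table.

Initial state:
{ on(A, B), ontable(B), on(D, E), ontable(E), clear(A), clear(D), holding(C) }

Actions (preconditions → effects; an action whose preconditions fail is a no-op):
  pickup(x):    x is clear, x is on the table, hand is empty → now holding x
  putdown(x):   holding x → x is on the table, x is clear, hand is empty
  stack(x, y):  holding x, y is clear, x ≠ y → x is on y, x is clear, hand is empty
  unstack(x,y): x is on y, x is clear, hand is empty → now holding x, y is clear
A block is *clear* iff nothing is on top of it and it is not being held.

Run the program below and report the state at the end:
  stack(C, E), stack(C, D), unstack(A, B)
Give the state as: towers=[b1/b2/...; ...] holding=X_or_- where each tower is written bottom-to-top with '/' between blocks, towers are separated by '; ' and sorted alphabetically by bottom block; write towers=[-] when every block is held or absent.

step 1 (stack(C, E)) [no-op]: towers=[B/A; E/D] holding=C
step 2 (stack(C, D)): towers=[B/A; E/D/C] holding=-
step 3 (unstack(A, B)): towers=[B; E/D/C] holding=A

towers=[B; E/D/C] holding=A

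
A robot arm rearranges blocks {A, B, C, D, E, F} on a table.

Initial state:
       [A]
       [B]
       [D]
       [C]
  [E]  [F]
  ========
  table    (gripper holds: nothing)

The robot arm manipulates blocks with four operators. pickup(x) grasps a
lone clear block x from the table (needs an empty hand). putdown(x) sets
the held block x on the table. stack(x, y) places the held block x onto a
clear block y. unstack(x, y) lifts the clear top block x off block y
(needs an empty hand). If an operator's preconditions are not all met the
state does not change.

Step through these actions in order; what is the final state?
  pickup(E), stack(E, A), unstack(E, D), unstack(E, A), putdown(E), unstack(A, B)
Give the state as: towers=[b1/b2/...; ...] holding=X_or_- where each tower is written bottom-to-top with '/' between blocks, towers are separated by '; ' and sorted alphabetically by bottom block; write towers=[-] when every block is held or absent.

step 1 (pickup(E)): towers=[F/C/D/B/A] holding=E
step 2 (stack(E, A)): towers=[F/C/D/B/A/E] holding=-
step 3 (unstack(E, D)) [no-op]: towers=[F/C/D/B/A/E] holding=-
step 4 (unstack(E, A)): towers=[F/C/D/B/A] holding=E
step 5 (putdown(E)): towers=[E; F/C/D/B/A] holding=-
step 6 (unstack(A, B)): towers=[E; F/C/D/B] holding=A

towers=[E; F/C/D/B] holding=A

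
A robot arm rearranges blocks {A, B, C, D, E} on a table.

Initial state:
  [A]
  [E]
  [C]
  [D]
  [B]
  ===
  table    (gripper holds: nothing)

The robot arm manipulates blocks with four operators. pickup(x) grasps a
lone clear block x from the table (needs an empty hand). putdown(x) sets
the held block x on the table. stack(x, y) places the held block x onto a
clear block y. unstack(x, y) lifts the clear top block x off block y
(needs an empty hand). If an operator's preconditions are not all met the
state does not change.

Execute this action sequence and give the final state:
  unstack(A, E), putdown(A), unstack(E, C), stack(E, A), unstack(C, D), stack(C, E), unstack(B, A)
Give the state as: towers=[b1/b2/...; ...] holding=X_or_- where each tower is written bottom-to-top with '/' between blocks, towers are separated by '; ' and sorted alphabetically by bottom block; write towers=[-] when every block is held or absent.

towers=[A/E/C; B/D] holding=-

step 1 (unstack(A, E)): towers=[B/D/C/E] holding=A
step 2 (putdown(A)): towers=[A; B/D/C/E] holding=-
step 3 (unstack(E, C)): towers=[A; B/D/C] holding=E
step 4 (stack(E, A)): towers=[A/E; B/D/C] holding=-
step 5 (unstack(C, D)): towers=[A/E; B/D] holding=C
step 6 (stack(C, E)): towers=[A/E/C; B/D] holding=-
step 7 (unstack(B, A)) [no-op]: towers=[A/E/C; B/D] holding=-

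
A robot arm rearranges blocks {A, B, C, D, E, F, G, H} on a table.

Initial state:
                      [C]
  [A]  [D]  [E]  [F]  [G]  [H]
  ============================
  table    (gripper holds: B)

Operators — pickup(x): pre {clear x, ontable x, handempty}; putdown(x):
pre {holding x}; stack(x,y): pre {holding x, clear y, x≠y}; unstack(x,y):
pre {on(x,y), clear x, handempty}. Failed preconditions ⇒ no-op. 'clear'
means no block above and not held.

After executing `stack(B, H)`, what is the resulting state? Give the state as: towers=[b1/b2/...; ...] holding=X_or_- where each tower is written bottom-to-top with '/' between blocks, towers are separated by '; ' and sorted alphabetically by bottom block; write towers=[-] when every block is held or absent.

towers=[A; D; E; F; G/C; H/B] holding=-

before: towers=[A; D; E; F; G/C; H] holding=B
pre[stack(B, H)]: holding(B) ok, clear(H) ok, B≠H ok
all met → apply stack(B, H)
after:  towers=[A; D; E; F; G/C; H/B] holding=-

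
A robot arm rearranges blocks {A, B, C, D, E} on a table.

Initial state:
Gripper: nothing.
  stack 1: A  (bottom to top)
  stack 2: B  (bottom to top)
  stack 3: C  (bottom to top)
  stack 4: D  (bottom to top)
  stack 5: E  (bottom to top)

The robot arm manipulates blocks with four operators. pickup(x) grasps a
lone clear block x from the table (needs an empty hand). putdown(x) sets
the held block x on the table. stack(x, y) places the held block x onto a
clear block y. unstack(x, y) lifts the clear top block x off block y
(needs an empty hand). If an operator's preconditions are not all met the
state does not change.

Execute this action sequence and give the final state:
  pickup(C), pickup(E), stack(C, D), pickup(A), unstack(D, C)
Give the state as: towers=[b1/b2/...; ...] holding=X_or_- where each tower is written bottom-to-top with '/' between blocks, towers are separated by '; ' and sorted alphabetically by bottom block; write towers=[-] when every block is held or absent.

step 1 (pickup(C)): towers=[A; B; D; E] holding=C
step 2 (pickup(E)) [no-op]: towers=[A; B; D; E] holding=C
step 3 (stack(C, D)): towers=[A; B; D/C; E] holding=-
step 4 (pickup(A)): towers=[B; D/C; E] holding=A
step 5 (unstack(D, C)) [no-op]: towers=[B; D/C; E] holding=A

towers=[B; D/C; E] holding=A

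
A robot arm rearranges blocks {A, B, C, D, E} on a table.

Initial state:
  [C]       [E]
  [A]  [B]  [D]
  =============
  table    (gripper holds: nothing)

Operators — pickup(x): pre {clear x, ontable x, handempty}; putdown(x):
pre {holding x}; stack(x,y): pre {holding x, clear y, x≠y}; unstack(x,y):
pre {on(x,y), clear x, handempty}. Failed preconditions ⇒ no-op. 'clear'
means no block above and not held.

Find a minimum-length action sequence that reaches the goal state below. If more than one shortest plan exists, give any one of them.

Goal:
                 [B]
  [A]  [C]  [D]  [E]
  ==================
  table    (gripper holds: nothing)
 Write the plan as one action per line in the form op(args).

unstack(E, D)
putdown(E)
pickup(B)
stack(B, E)
unstack(C, A)
putdown(C)

step 1 (unstack(E, D)): towers=[A/C; B; D] holding=E
step 2 (putdown(E)): towers=[A/C; B; D; E] holding=-
step 3 (pickup(B)): towers=[A/C; D; E] holding=B
step 4 (stack(B, E)): towers=[A/C; D; E/B] holding=-
step 5 (unstack(C, A)): towers=[A; D; E/B] holding=C
step 6 (putdown(C)): towers=[A; C; D; E/B] holding=-
goal check: towers=[A; C; D; E/B] holding=- — reached (length 6, optimal by BFS)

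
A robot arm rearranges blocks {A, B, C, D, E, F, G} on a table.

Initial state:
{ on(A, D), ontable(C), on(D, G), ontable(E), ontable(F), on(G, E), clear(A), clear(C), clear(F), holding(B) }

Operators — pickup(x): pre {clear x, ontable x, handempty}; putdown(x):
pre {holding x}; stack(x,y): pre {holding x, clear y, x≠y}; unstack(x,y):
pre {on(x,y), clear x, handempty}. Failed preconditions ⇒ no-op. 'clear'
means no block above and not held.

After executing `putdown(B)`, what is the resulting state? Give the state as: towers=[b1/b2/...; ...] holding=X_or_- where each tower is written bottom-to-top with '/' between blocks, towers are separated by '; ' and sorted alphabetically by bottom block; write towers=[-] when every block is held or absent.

towers=[B; C; E/G/D/A; F] holding=-

before: towers=[C; E/G/D/A; F] holding=B
pre[putdown(B)]: holding(B) ok
all met → apply putdown(B)
after:  towers=[B; C; E/G/D/A; F] holding=-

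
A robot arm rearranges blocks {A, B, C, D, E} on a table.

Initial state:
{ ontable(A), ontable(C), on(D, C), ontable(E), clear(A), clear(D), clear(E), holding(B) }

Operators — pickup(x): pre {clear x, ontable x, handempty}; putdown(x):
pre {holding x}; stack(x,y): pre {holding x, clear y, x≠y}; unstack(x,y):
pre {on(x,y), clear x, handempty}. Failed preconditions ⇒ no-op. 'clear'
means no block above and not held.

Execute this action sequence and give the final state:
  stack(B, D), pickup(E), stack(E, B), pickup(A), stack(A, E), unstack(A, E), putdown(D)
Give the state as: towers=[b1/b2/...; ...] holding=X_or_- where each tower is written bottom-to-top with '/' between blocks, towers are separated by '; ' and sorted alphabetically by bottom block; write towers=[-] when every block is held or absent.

towers=[C/D/B/E] holding=A

step 1 (stack(B, D)): towers=[A; C/D/B; E] holding=-
step 2 (pickup(E)): towers=[A; C/D/B] holding=E
step 3 (stack(E, B)): towers=[A; C/D/B/E] holding=-
step 4 (pickup(A)): towers=[C/D/B/E] holding=A
step 5 (stack(A, E)): towers=[C/D/B/E/A] holding=-
step 6 (unstack(A, E)): towers=[C/D/B/E] holding=A
step 7 (putdown(D)) [no-op]: towers=[C/D/B/E] holding=A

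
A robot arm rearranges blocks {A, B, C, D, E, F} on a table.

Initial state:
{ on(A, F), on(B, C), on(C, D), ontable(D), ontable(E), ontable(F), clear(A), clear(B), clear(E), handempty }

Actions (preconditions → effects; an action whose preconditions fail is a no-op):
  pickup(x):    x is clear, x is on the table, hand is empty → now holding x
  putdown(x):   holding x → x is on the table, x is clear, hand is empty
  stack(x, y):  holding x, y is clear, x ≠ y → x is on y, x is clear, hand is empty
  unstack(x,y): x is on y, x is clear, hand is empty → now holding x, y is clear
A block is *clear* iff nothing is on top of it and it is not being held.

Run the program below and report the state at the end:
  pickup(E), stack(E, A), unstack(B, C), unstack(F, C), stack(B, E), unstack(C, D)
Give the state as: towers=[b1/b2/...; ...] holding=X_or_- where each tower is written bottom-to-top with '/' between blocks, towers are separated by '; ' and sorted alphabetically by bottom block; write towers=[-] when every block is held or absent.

towers=[D; F/A/E/B] holding=C

step 1 (pickup(E)): towers=[D/C/B; F/A] holding=E
step 2 (stack(E, A)): towers=[D/C/B; F/A/E] holding=-
step 3 (unstack(B, C)): towers=[D/C; F/A/E] holding=B
step 4 (unstack(F, C)) [no-op]: towers=[D/C; F/A/E] holding=B
step 5 (stack(B, E)): towers=[D/C; F/A/E/B] holding=-
step 6 (unstack(C, D)): towers=[D; F/A/E/B] holding=C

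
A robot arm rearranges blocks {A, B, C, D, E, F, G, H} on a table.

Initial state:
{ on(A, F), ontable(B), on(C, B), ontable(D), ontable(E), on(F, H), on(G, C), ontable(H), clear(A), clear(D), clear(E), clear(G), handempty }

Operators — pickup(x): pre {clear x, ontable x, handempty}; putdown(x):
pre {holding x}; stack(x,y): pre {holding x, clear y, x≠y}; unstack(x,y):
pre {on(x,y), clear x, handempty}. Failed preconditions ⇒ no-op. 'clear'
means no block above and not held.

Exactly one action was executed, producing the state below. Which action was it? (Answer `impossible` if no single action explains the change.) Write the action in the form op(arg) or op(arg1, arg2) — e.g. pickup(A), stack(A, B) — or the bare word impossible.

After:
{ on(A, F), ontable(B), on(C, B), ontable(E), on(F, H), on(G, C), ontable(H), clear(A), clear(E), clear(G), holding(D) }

pickup(D)

target: towers=[B/C/G; E; H/F/A] holding=D
     unstack(G, C) → towers=[B/C; D; E; H/F/A] holding=G
     unstack(A, F) → towers=[B/C/G; D; E; H/F] holding=A
         pickup(E) → towers=[B/C/G; D; H/F/A] holding=E
         pickup(D) → towers=[B/C/G; E; H/F/A] holding=D  ← match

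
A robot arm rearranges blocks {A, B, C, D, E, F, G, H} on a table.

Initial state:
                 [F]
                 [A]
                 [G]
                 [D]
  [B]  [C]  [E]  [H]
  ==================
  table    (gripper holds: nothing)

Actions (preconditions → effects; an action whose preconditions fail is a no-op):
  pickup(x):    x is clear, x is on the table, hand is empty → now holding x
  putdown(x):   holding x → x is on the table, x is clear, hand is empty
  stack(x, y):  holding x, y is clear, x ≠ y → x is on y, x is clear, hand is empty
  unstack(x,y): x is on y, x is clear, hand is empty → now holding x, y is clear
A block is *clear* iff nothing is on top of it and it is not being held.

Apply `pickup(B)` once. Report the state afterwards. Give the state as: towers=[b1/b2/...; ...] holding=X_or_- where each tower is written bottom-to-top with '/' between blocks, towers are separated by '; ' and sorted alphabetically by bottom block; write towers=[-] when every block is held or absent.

towers=[C; E; H/D/G/A/F] holding=B

before: towers=[B; C; E; H/D/G/A/F] holding=-
pre[pickup(B)]: clear(B) yes, ontable(B) yes, handempty yes
all met → apply pickup(B)
after:  towers=[C; E; H/D/G/A/F] holding=B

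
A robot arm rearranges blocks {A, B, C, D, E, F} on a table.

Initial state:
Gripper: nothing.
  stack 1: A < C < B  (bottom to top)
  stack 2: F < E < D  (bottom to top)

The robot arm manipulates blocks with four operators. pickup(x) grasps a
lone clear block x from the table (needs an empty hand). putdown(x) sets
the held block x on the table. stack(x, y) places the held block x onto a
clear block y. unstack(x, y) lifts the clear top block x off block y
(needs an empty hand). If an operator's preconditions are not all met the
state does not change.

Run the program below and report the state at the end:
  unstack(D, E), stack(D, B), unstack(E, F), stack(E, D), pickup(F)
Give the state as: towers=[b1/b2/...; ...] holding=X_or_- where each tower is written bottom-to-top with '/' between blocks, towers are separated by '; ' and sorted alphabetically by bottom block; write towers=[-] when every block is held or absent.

towers=[A/C/B/D/E] holding=F

step 1 (unstack(D, E)): towers=[A/C/B; F/E] holding=D
step 2 (stack(D, B)): towers=[A/C/B/D; F/E] holding=-
step 3 (unstack(E, F)): towers=[A/C/B/D; F] holding=E
step 4 (stack(E, D)): towers=[A/C/B/D/E; F] holding=-
step 5 (pickup(F)): towers=[A/C/B/D/E] holding=F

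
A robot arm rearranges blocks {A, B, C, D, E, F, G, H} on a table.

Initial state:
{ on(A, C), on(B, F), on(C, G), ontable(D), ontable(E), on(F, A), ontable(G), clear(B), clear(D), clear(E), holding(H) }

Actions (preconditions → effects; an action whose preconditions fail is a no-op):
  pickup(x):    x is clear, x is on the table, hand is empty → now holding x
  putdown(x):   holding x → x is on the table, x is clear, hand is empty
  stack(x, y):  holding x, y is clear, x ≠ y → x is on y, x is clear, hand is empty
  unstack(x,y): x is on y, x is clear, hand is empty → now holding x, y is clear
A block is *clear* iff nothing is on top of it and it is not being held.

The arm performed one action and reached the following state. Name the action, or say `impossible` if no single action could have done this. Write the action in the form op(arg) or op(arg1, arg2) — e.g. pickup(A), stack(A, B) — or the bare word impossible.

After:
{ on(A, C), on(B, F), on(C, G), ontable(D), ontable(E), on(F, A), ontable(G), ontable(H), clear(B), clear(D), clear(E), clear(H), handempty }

putdown(H)

target: towers=[D; E; G/C/A/F/B; H] holding=-
        putdown(H) → towers=[D; E; G/C/A/F/B; H] holding=-  ← match
       stack(H, E) → towers=[D; E/H; G/C/A/F/B] holding=-
       stack(H, B) → towers=[D; E; G/C/A/F/B/H] holding=-
       stack(H, D) → towers=[D/H; E; G/C/A/F/B] holding=-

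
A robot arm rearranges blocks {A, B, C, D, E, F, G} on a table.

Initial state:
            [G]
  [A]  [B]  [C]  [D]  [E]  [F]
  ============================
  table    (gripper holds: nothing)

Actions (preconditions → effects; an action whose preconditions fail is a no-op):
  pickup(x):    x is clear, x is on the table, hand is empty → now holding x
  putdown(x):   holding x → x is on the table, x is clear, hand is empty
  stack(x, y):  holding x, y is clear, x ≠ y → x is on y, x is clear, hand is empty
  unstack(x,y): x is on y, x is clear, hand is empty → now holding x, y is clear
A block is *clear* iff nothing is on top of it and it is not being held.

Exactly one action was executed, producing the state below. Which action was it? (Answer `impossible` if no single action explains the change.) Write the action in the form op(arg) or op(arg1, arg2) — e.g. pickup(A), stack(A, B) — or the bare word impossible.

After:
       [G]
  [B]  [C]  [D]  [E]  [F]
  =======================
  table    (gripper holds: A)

pickup(A)

target: towers=[B; C/G; D; E; F] holding=A
         pickup(B) → towers=[A; C/G; D; E; F] holding=B
         pickup(F) → towers=[A; B; C/G; D; E] holding=F
     unstack(G, C) → towers=[A; B; C; D; E; F] holding=G
         pickup(D) → towers=[A; B; C/G; E; F] holding=D
         pickup(A) → towers=[B; C/G; D; E; F] holding=A  ← match
         pickup(E) → towers=[A; B; C/G; D; F] holding=E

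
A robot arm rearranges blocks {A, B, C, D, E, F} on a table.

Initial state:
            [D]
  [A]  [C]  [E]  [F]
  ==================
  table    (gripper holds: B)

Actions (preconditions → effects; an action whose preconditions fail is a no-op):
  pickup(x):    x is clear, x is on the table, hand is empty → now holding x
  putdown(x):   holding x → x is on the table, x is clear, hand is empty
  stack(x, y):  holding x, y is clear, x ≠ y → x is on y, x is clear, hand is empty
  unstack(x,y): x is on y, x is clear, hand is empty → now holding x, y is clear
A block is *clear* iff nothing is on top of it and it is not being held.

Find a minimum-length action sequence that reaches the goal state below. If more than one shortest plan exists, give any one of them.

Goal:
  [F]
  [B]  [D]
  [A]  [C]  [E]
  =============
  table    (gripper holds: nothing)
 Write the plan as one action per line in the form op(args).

step 1 (stack(B, A)): towers=[A/B; C; E/D; F] holding=-
step 2 (pickup(F)): towers=[A/B; C; E/D] holding=F
step 3 (stack(F, B)): towers=[A/B/F; C; E/D] holding=-
step 4 (unstack(D, E)): towers=[A/B/F; C; E] holding=D
step 5 (stack(D, C)): towers=[A/B/F; C/D; E] holding=-
goal check: towers=[A/B/F; C/D; E] holding=- — reached (length 5, optimal by BFS)

stack(B, A)
pickup(F)
stack(F, B)
unstack(D, E)
stack(D, C)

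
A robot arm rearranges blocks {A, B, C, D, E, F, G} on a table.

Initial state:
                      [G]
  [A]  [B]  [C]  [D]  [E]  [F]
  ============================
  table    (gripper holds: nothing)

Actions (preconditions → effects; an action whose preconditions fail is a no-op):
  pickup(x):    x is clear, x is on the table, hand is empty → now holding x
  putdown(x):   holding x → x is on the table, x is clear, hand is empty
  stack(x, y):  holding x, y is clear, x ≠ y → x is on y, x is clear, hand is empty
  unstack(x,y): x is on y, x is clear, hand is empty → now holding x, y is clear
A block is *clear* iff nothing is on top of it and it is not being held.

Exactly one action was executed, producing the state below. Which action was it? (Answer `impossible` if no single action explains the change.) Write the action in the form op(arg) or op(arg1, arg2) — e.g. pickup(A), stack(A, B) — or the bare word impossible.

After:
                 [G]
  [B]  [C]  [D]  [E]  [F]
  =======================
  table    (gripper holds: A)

target: towers=[B; C; D; E/G; F] holding=A
         pickup(B) → towers=[A; C; D; E/G; F] holding=B
         pickup(F) → towers=[A; B; C; D; E/G] holding=F
     unstack(G, E) → towers=[A; B; C; D; E; F] holding=G
         pickup(D) → towers=[A; B; C; E/G; F] holding=D
         pickup(A) → towers=[B; C; D; E/G; F] holding=A  ← match
         pickup(C) → towers=[A; B; D; E/G; F] holding=C

pickup(A)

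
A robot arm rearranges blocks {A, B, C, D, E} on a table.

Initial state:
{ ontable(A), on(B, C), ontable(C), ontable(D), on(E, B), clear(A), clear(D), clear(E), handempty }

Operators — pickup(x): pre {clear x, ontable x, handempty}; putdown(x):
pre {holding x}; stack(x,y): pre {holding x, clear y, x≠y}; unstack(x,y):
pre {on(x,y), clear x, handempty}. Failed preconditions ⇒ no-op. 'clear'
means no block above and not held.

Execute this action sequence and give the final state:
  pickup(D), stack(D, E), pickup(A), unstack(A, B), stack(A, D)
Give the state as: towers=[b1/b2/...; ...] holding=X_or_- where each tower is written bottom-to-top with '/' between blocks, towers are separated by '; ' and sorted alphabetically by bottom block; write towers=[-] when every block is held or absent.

towers=[C/B/E/D/A] holding=-

step 1 (pickup(D)): towers=[A; C/B/E] holding=D
step 2 (stack(D, E)): towers=[A; C/B/E/D] holding=-
step 3 (pickup(A)): towers=[C/B/E/D] holding=A
step 4 (unstack(A, B)) [no-op]: towers=[C/B/E/D] holding=A
step 5 (stack(A, D)): towers=[C/B/E/D/A] holding=-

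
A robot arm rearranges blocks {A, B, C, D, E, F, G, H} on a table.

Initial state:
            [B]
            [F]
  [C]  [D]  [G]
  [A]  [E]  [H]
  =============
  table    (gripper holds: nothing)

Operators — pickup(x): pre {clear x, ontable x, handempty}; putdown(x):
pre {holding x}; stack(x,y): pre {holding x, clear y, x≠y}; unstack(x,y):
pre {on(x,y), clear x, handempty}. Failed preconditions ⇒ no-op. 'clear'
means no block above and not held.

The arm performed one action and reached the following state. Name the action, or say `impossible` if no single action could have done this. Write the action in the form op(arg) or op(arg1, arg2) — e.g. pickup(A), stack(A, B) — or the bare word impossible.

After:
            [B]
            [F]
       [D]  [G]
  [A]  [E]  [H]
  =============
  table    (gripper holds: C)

unstack(C, A)

target: towers=[A; E/D; H/G/F/B] holding=C
     unstack(B, F) → towers=[A/C; E/D; H/G/F] holding=B
     unstack(D, E) → towers=[A/C; E; H/G/F/B] holding=D
     unstack(C, A) → towers=[A; E/D; H/G/F/B] holding=C  ← match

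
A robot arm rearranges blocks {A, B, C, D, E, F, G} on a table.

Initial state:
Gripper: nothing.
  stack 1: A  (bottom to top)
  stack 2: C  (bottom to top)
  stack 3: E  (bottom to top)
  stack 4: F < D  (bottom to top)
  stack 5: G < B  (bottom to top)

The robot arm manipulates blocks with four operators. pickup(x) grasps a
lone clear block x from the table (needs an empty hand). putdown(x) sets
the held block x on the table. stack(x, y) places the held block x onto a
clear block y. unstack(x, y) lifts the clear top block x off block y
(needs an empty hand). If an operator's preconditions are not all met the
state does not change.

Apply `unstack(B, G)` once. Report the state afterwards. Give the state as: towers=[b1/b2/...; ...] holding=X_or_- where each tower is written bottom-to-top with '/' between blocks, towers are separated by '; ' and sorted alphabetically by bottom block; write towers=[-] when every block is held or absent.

towers=[A; C; E; F/D; G] holding=B

before: towers=[A; C; E; F/D; G/B] holding=-
pre[unstack(B, G)]: on(B,G) yes, clear(B) yes, handempty yes
all met → apply unstack(B, G)
after:  towers=[A; C; E; F/D; G] holding=B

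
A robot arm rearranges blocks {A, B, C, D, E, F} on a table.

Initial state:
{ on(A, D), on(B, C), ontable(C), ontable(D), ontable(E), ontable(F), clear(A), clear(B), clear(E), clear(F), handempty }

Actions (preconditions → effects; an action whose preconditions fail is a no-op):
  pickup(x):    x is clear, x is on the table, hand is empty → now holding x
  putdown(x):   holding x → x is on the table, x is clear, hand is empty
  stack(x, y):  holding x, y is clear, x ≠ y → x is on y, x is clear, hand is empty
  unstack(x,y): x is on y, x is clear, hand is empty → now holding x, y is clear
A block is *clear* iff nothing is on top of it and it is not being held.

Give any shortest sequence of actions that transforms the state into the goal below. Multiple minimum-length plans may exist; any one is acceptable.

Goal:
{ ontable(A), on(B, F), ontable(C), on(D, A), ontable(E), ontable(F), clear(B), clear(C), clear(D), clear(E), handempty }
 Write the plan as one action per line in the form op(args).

unstack(B, C)
stack(B, F)
unstack(A, D)
putdown(A)
pickup(D)
stack(D, A)

step 1 (unstack(B, C)): towers=[C; D/A; E; F] holding=B
step 2 (stack(B, F)): towers=[C; D/A; E; F/B] holding=-
step 3 (unstack(A, D)): towers=[C; D; E; F/B] holding=A
step 4 (putdown(A)): towers=[A; C; D; E; F/B] holding=-
step 5 (pickup(D)): towers=[A; C; E; F/B] holding=D
step 6 (stack(D, A)): towers=[A/D; C; E; F/B] holding=-
goal check: towers=[A/D; C; E; F/B] holding=- — reached (length 6, optimal by BFS)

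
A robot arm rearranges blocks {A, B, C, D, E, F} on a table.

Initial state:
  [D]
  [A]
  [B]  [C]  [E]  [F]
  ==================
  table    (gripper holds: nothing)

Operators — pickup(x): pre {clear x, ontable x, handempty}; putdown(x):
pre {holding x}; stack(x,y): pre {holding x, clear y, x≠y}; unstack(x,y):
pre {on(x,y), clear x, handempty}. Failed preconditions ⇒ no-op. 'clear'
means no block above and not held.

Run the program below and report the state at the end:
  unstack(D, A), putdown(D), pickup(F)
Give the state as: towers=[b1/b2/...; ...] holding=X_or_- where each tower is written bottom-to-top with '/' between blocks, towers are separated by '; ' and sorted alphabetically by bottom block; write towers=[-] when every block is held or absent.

towers=[B/A; C; D; E] holding=F

step 1 (unstack(D, A)): towers=[B/A; C; E; F] holding=D
step 2 (putdown(D)): towers=[B/A; C; D; E; F] holding=-
step 3 (pickup(F)): towers=[B/A; C; D; E] holding=F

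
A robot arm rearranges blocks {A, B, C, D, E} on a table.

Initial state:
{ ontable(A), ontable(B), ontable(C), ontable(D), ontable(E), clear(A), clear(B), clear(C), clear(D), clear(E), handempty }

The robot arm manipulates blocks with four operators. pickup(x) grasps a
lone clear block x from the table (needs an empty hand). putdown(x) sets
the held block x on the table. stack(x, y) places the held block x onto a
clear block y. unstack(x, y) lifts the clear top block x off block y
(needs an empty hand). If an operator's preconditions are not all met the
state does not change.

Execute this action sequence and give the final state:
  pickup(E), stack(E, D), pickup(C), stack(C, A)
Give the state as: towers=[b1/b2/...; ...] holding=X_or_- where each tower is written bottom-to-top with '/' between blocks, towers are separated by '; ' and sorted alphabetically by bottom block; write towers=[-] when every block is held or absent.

step 1 (pickup(E)): towers=[A; B; C; D] holding=E
step 2 (stack(E, D)): towers=[A; B; C; D/E] holding=-
step 3 (pickup(C)): towers=[A; B; D/E] holding=C
step 4 (stack(C, A)): towers=[A/C; B; D/E] holding=-

towers=[A/C; B; D/E] holding=-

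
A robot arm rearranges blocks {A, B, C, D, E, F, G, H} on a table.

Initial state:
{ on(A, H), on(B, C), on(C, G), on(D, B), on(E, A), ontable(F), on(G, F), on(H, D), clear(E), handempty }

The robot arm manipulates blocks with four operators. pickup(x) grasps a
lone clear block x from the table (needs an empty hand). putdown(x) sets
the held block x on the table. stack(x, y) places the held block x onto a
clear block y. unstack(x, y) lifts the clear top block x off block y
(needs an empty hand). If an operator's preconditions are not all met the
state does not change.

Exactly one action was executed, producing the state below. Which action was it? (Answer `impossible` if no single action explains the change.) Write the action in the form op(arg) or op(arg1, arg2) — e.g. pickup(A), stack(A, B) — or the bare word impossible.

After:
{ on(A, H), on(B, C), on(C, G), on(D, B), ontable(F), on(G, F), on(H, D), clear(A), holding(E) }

target: towers=[F/G/C/B/D/H/A] holding=E
     unstack(E, A) → towers=[F/G/C/B/D/H/A] holding=E  ← match

unstack(E, A)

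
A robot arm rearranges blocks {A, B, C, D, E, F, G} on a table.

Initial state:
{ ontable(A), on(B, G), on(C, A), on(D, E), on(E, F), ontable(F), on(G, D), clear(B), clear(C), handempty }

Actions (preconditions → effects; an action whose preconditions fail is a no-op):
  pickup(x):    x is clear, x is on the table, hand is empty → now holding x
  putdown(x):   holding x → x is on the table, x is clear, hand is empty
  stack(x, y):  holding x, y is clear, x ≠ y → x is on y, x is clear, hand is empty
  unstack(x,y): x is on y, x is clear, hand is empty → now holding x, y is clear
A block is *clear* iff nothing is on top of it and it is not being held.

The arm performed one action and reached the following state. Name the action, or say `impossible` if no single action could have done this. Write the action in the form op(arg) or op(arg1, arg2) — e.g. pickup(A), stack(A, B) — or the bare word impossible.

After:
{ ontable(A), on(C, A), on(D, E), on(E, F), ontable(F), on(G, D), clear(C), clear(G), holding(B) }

unstack(B, G)

target: towers=[A/C; F/E/D/G] holding=B
     unstack(B, G) → towers=[A/C; F/E/D/G] holding=B  ← match
     unstack(C, A) → towers=[A; F/E/D/G/B] holding=C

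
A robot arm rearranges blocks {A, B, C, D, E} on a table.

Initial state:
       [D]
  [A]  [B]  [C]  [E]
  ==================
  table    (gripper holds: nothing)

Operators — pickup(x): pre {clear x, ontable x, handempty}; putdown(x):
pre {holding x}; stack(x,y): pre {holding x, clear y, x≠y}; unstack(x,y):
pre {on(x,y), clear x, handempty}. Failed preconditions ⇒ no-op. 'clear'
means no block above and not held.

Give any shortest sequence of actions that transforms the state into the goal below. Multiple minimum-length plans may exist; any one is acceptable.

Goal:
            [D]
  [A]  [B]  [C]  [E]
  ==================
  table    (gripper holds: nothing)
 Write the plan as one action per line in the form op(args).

unstack(D, B)
stack(D, C)

step 1 (unstack(D, B)): towers=[A; B; C; E] holding=D
step 2 (stack(D, C)): towers=[A; B; C/D; E] holding=-
goal check: towers=[A; B; C/D; E] holding=- — reached (length 2, optimal by BFS)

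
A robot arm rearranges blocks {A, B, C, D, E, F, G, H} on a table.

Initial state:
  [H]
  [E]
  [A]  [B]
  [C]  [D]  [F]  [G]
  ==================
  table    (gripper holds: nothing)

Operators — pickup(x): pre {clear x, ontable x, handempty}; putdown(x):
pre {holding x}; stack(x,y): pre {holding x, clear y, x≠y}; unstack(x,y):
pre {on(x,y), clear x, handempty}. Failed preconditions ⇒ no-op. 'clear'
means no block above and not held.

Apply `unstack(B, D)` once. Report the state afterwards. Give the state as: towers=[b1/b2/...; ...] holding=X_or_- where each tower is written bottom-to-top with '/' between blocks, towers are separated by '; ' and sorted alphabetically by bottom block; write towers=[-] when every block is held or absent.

before: towers=[C/A/E/H; D/B; F; G] holding=-
pre[unstack(B, D)]: on(B,D) ok, clear(B) ok, handempty ok
all met → apply unstack(B, D)
after:  towers=[C/A/E/H; D; F; G] holding=B

towers=[C/A/E/H; D; F; G] holding=B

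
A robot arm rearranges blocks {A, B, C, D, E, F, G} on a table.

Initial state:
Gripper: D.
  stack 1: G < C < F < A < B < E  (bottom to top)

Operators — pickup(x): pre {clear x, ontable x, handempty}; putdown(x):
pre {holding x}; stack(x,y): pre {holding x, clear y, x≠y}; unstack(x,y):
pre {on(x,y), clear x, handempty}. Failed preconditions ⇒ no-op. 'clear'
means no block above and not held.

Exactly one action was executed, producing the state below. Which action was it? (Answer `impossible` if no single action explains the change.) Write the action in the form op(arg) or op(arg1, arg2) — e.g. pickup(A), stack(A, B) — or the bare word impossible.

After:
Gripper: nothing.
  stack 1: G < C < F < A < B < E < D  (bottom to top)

stack(D, E)

target: towers=[G/C/F/A/B/E/D] holding=-
        putdown(D) → towers=[D; G/C/F/A/B/E] holding=-
       stack(D, E) → towers=[G/C/F/A/B/E/D] holding=-  ← match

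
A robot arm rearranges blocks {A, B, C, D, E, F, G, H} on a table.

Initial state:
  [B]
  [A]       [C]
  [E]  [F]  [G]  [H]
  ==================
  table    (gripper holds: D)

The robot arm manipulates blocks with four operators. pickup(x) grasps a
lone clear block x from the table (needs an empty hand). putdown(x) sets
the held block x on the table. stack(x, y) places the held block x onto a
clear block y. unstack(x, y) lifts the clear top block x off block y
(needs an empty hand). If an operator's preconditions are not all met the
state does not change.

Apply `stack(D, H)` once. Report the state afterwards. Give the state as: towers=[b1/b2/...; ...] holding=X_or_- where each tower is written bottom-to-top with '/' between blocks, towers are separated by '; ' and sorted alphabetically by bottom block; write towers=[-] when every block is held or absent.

before: towers=[E/A/B; F; G/C; H] holding=D
pre[stack(D, H)]: holding(D) ok, clear(H) ok, D≠H ok
all met → apply stack(D, H)
after:  towers=[E/A/B; F; G/C; H/D] holding=-

towers=[E/A/B; F; G/C; H/D] holding=-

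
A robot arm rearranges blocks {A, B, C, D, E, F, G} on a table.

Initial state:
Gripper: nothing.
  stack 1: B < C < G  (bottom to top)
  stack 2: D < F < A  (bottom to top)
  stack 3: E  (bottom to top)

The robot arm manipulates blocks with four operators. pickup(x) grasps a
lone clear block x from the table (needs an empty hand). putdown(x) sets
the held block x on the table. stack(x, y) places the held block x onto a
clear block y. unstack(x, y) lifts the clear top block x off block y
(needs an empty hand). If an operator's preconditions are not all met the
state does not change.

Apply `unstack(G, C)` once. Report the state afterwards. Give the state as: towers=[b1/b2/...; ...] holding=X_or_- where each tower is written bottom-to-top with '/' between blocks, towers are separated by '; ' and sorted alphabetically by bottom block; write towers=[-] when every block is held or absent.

before: towers=[B/C/G; D/F/A; E] holding=-
pre[unstack(G, C)]: on(G,C) ✓, clear(G) ✓, handempty ✓
all met → apply unstack(G, C)
after:  towers=[B/C; D/F/A; E] holding=G

towers=[B/C; D/F/A; E] holding=G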